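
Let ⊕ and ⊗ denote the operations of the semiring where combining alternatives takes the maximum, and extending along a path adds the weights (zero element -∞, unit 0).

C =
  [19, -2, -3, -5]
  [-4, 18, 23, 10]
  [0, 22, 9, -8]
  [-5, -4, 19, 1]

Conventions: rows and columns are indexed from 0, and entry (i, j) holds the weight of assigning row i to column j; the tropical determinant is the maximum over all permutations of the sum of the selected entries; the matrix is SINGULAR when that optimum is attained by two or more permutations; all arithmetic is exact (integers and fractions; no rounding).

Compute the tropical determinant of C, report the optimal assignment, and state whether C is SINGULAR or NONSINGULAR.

σ = (0, 1, 2, 3): 19 + 18 + 9 + 1 = 47
σ = (0, 1, 3, 2): 19 + 18 + (-8) + 19 = 48
σ = (0, 2, 1, 3): 19 + 23 + 22 + 1 = 65
σ = (0, 2, 3, 1): 19 + 23 + (-8) + (-4) = 30
σ = (0, 3, 1, 2): 19 + 10 + 22 + 19 = 70
σ = (0, 3, 2, 1): 19 + 10 + 9 + (-4) = 34
σ = (1, 0, 2, 3): (-2) + (-4) + 9 + 1 = 4
σ = (1, 0, 3, 2): (-2) + (-4) + (-8) + 19 = 5
σ = (1, 2, 0, 3): (-2) + 23 + 0 + 1 = 22
σ = (1, 2, 3, 0): (-2) + 23 + (-8) + (-5) = 8
σ = (1, 3, 0, 2): (-2) + 10 + 0 + 19 = 27
σ = (1, 3, 2, 0): (-2) + 10 + 9 + (-5) = 12
σ = (2, 0, 1, 3): (-3) + (-4) + 22 + 1 = 16
σ = (2, 0, 3, 1): (-3) + (-4) + (-8) + (-4) = -19
σ = (2, 1, 0, 3): (-3) + 18 + 0 + 1 = 16
σ = (2, 1, 3, 0): (-3) + 18 + (-8) + (-5) = 2
σ = (2, 3, 0, 1): (-3) + 10 + 0 + (-4) = 3
σ = (2, 3, 1, 0): (-3) + 10 + 22 + (-5) = 24
σ = (3, 0, 1, 2): (-5) + (-4) + 22 + 19 = 32
σ = (3, 0, 2, 1): (-5) + (-4) + 9 + (-4) = -4
σ = (3, 1, 0, 2): (-5) + 18 + 0 + 19 = 32
σ = (3, 1, 2, 0): (-5) + 18 + 9 + (-5) = 17
σ = (3, 2, 0, 1): (-5) + 23 + 0 + (-4) = 14
σ = (3, 2, 1, 0): (-5) + 23 + 22 + (-5) = 35
Optimal value attained by: σ = (0, 3, 1, 2).
Answer: det⊕(C) = 70; verdict: NONSINGULAR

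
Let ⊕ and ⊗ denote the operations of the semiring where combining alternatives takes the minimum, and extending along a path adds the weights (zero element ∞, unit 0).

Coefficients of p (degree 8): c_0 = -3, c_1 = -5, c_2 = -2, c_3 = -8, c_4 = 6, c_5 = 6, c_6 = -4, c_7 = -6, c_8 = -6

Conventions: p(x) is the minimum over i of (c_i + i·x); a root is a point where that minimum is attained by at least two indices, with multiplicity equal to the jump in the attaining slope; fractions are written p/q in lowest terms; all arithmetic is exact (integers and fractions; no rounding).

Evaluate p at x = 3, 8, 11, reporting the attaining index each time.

p(3) = min(-3+0·3=-3, -5+1·3=-2, -2+2·3=4, -8+3·3=1, 6+4·3=18, 6+5·3=21, -4+6·3=14, -6+7·3=15, -6+8·3=18) = -3 (attained by i=0)
p(8) = min(-3+0·8=-3, -5+1·8=3, -2+2·8=14, -8+3·8=16, 6+4·8=38, 6+5·8=46, -4+6·8=44, -6+7·8=50, -6+8·8=58) = -3 (attained by i=0)
p(11) = min(-3+0·11=-3, -5+1·11=6, -2+2·11=20, -8+3·11=25, 6+4·11=50, 6+5·11=61, -4+6·11=62, -6+7·11=71, -6+8·11=82) = -3 (attained by i=0)
Answer: p(3) = -3; p(8) = -3; p(11) = -3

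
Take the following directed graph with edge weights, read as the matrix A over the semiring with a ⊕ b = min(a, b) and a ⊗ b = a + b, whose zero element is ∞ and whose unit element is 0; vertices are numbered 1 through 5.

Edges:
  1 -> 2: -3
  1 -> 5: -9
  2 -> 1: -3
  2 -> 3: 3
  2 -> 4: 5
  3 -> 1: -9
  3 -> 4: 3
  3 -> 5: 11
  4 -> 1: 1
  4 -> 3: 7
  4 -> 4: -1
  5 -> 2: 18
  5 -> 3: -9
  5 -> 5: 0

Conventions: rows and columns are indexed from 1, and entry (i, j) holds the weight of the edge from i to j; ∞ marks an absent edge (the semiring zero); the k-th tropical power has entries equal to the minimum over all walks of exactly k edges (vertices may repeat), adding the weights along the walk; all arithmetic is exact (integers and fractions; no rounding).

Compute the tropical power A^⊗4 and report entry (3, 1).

A^⊗2:
  [-6, 9, -18, 2, -9]
  [-6, -6, 12, 4, -12]
  [4, -12, 2, 2, -18]
  [-2, -2, 6, -2, -8]
  [-18, 18, -9, -6, 0]
A^⊗3:
  [-27, -9, -18, -15, -15]
  [-9, -9, -21, -1, -15]
  [-15, 0, -27, -7, -18]
  [-5, -5, -17, -3, -11]
  [-18, -21, -9, -7, -27]
A^⊗4:
  [-27, -30, -24, -16, -36]
  [-30, -12, -24, -18, -18]
  [-36, -18, -27, -24, -24]
  [-26, -8, -20, -14, -14]
  [-24, -21, -36, -16, -27]
Key observation: the optimum is the walk 3->1->5->3->1, with weight (-9) + (-9) + (-9) + (-9) = -36.
Optimal value attained by: walk 3->1->5->3->1.
Answer: (A^⊗4)[3][1] = -36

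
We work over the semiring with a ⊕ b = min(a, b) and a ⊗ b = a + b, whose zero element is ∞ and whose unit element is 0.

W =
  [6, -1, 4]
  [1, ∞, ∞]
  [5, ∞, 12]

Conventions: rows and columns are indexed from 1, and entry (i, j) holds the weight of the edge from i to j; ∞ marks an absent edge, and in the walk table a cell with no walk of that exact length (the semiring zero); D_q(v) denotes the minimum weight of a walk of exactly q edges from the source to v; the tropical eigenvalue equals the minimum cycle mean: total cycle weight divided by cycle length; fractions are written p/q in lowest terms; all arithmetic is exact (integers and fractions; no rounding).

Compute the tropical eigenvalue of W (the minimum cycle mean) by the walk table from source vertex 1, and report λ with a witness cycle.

q=0: [0, ∞, ∞]
q=1: [6, -1, 4]
q=2: [0, 5, 10]
q=3: [6, -1, 4]
Optimal cycle mean attained by: cycle 1->2->1, total (-1) + 1, length 2.
Answer: λ = 0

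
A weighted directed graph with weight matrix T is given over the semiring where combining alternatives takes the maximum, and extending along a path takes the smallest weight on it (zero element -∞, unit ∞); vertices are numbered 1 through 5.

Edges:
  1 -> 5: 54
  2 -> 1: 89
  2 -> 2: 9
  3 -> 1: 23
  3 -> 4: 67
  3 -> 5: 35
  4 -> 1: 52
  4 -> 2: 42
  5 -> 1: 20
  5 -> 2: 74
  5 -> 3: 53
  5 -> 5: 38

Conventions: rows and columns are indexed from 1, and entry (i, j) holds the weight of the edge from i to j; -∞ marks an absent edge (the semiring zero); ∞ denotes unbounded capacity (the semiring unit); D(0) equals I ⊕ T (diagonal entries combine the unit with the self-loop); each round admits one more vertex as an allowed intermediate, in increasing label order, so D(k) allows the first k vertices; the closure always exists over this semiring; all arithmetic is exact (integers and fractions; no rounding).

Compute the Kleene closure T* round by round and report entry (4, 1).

D(0):
  [∞, -∞, -∞, -∞, 54]
  [89, ∞, -∞, -∞, -∞]
  [23, -∞, ∞, 67, 35]
  [52, 42, -∞, ∞, -∞]
  [20, 74, 53, -∞, ∞]
D(1):
  [∞, -∞, -∞, -∞, 54]
  [89, ∞, -∞, -∞, 54]
  [23, -∞, ∞, 67, 35]
  [52, 42, -∞, ∞, 52]
  [20, 74, 53, -∞, ∞]
D(2):
  [∞, -∞, -∞, -∞, 54]
  [89, ∞, -∞, -∞, 54]
  [23, -∞, ∞, 67, 35]
  [52, 42, -∞, ∞, 52]
  [74, 74, 53, -∞, ∞]
D(3):
  [∞, -∞, -∞, -∞, 54]
  [89, ∞, -∞, -∞, 54]
  [23, -∞, ∞, 67, 35]
  [52, 42, -∞, ∞, 52]
  [74, 74, 53, 53, ∞]
D(4):
  [∞, -∞, -∞, -∞, 54]
  [89, ∞, -∞, -∞, 54]
  [52, 42, ∞, 67, 52]
  [52, 42, -∞, ∞, 52]
  [74, 74, 53, 53, ∞]
D(5):
  [∞, 54, 53, 53, 54]
  [89, ∞, 53, 53, 54]
  [52, 52, ∞, 67, 52]
  [52, 52, 52, ∞, 52]
  [74, 74, 53, 53, ∞]
Answer: T*[4][1] = 52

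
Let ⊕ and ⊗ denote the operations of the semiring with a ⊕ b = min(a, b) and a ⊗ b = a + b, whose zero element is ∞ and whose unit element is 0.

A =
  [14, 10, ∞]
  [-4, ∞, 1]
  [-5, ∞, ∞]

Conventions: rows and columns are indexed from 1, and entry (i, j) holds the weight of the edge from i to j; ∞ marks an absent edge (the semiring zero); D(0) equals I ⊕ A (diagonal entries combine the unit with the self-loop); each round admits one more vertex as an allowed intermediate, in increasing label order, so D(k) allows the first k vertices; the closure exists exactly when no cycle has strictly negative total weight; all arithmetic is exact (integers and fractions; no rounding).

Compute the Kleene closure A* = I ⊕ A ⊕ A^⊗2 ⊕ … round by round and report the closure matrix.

D(0):
  [0, 10, ∞]
  [-4, 0, 1]
  [-5, ∞, 0]
D(1):
  [0, 10, ∞]
  [-4, 0, 1]
  [-5, 5, 0]
D(2):
  [0, 10, 11]
  [-4, 0, 1]
  [-5, 5, 0]
D(3):
  [0, 10, 11]
  [-4, 0, 1]
  [-5, 5, 0]
Answer: A* = [[0, 10, 11], [-4, 0, 1], [-5, 5, 0]]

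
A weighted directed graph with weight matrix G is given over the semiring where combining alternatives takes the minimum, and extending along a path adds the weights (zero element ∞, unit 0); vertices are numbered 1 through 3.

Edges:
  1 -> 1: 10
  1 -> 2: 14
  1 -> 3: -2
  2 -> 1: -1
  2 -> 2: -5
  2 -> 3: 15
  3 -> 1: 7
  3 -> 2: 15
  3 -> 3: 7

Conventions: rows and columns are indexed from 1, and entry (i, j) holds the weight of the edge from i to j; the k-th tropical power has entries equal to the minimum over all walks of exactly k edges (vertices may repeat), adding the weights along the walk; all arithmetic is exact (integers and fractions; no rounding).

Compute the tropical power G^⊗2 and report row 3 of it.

G^⊗2:
  [5, 9, 5]
  [-6, -10, -3]
  [14, 10, 5]
Answer: row 3 of G^⊗2 = [14, 10, 5]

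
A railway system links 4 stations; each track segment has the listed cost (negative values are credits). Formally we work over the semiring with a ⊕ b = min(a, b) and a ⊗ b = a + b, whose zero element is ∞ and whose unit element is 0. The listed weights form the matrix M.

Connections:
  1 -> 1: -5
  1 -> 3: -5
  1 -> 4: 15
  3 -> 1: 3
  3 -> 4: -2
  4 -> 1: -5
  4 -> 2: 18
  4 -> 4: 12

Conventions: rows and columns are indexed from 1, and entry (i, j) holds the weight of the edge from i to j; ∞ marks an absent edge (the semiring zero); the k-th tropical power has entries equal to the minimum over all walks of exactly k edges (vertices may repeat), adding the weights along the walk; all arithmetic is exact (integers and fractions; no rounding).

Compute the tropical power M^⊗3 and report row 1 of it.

M^⊗2:
  [-10, 33, -10, -7]
  [∞, ∞, ∞, ∞]
  [-7, 16, -2, 10]
  [-10, 30, -10, 10]
M^⊗3:
  [-15, 11, -15, -12]
  [∞, ∞, ∞, ∞]
  [-12, 28, -12, -4]
  [-15, 28, -15, -12]
Answer: row 1 of M^⊗3 = [-15, 11, -15, -12]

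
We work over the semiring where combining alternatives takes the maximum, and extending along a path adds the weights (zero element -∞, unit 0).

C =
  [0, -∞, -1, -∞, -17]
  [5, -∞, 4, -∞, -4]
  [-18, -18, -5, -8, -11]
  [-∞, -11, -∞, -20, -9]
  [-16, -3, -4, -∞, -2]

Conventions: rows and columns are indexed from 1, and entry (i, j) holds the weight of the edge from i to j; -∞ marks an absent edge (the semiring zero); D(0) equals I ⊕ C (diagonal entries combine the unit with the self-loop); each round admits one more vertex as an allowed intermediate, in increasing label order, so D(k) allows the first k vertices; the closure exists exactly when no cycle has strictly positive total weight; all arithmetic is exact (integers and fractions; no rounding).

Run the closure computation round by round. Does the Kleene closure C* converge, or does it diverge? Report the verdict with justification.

D(0):
  [0, -∞, -1, -∞, -17]
  [5, 0, 4, -∞, -4]
  [-18, -18, 0, -8, -11]
  [-∞, -11, -∞, 0, -9]
  [-16, -3, -4, -∞, 0]
D(1):
  [0, -∞, -1, -∞, -17]
  [5, 0, 4, -∞, -4]
  [-18, -18, 0, -8, -11]
  [-∞, -11, -∞, 0, -9]
  [-16, -3, -4, -∞, 0]
D(2):
  [0, -∞, -1, -∞, -17]
  [5, 0, 4, -∞, -4]
  [-13, -18, 0, -8, -11]
  [-6, -11, -7, 0, -9]
  [2, -3, 1, -∞, 0]
D(3):
  [0, -19, -1, -9, -12]
  [5, 0, 4, -4, -4]
  [-13, -18, 0, -8, -11]
  [-6, -11, -7, 0, -9]
  [2, -3, 1, -7, 0]
D(4):
  [0, -19, -1, -9, -12]
  [5, 0, 4, -4, -4]
  [-13, -18, 0, -8, -11]
  [-6, -11, -7, 0, -9]
  [2, -3, 1, -7, 0]
D(5):
  [0, -15, -1, -9, -12]
  [5, 0, 4, -4, -4]
  [-9, -14, 0, -8, -11]
  [-6, -11, -7, 0, -9]
  [2, -3, 1, -7, 0]
Key observation: every diagonal entry stays at the unit through all rounds, so no improving cycle exists.
Answer: CONVERGES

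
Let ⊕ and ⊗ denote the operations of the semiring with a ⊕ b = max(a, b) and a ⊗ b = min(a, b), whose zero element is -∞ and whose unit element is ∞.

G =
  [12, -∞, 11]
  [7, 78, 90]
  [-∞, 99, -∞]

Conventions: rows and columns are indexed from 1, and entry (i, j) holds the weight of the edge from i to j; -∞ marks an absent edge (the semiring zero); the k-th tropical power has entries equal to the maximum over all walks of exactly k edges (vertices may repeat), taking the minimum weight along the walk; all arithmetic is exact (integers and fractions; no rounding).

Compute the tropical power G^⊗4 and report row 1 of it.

G^⊗2:
  [12, 11, 11]
  [7, 90, 78]
  [7, 78, 90]
G^⊗3:
  [12, 11, 11]
  [7, 78, 90]
  [7, 90, 78]
G^⊗4:
  [12, 11, 11]
  [7, 90, 78]
  [7, 78, 90]
Answer: row 1 of G^⊗4 = [12, 11, 11]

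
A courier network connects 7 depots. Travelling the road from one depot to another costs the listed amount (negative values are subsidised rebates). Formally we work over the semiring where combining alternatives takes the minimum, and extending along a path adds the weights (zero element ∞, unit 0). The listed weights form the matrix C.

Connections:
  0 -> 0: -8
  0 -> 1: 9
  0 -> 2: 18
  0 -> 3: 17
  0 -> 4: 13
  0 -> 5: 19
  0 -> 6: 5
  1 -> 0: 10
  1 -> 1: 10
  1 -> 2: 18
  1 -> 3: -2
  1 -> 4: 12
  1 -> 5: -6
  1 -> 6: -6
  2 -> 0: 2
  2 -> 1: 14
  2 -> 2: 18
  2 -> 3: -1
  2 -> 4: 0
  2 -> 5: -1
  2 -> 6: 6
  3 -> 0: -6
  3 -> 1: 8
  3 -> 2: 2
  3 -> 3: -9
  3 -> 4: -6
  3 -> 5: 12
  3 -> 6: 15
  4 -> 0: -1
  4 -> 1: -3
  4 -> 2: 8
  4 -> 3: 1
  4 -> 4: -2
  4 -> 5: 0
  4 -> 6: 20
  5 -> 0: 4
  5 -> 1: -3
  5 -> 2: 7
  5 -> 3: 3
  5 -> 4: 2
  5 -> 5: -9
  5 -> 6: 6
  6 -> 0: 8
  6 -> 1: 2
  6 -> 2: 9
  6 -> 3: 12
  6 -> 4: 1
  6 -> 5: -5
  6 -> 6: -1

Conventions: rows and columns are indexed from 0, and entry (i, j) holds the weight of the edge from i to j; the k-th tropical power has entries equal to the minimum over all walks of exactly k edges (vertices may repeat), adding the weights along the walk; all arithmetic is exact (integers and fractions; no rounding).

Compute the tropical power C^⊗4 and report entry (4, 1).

C^⊗2:
  [-16, 1, 10, 7, 5, 0, -3]
  [-8, -9, 0, -11, -8, -15, -7]
  [-7, -4, 1, -10, -7, -10, 5]
  [-15, -9, -7, -18, -15, -6, -1]
  [-9, -5, 3, -8, -5, -9, -9]
  [-5, -12, -2, -6, -7, -18, -9]
  [-1, -8, 2, -2, -3, -14, -4]
C^⊗3:
  [-24, -7, 2, -2, -3, -9, -11]
  [-17, -18, -9, -20, -17, -24, -15]
  [-16, -13, -8, -19, -16, -19, -10]
  [-24, -18, -16, -27, -24, -15, -15]
  [-17, -12, -6, -17, -14, -18, -11]
  [-14, -21, -11, -15, -16, -27, -18]
  [-10, -17, -7, -11, -12, -23, -14]
C^⊗4:
  [-32, -15, -6, -11, -11, -18, -19]
  [-26, -27, -18, -29, -26, -33, -24]
  [-25, -22, -17, -28, -25, -28, -19]
  [-33, -27, -25, -36, -33, -24, -24]
  [-25, -21, -15, -26, -23, -27, -18]
  [-23, -30, -20, -24, -25, -36, -27]
  [-19, -26, -16, -20, -21, -32, -23]
Key observation: the optimum is the walk 4->1->5->5->1, with weight (-3) + (-6) + (-9) + (-3) = -21.
Optimal value attained by: walk 4->1->5->5->1.
Answer: (C^⊗4)[4][1] = -21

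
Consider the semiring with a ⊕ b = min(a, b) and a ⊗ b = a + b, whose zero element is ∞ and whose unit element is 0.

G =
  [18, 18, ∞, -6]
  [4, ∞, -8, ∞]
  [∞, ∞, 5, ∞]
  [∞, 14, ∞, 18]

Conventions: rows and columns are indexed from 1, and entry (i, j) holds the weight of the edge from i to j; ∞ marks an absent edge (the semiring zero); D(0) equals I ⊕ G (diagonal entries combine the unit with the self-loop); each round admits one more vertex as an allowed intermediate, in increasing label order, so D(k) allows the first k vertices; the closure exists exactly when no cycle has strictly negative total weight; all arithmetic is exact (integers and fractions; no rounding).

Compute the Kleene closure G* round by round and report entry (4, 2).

D(0):
  [0, 18, ∞, -6]
  [4, 0, -8, ∞]
  [∞, ∞, 0, ∞]
  [∞, 14, ∞, 0]
D(1):
  [0, 18, ∞, -6]
  [4, 0, -8, -2]
  [∞, ∞, 0, ∞]
  [∞, 14, ∞, 0]
D(2):
  [0, 18, 10, -6]
  [4, 0, -8, -2]
  [∞, ∞, 0, ∞]
  [18, 14, 6, 0]
D(3):
  [0, 18, 10, -6]
  [4, 0, -8, -2]
  [∞, ∞, 0, ∞]
  [18, 14, 6, 0]
D(4):
  [0, 8, 0, -6]
  [4, 0, -8, -2]
  [∞, ∞, 0, ∞]
  [18, 14, 6, 0]
Answer: G*[4][2] = 14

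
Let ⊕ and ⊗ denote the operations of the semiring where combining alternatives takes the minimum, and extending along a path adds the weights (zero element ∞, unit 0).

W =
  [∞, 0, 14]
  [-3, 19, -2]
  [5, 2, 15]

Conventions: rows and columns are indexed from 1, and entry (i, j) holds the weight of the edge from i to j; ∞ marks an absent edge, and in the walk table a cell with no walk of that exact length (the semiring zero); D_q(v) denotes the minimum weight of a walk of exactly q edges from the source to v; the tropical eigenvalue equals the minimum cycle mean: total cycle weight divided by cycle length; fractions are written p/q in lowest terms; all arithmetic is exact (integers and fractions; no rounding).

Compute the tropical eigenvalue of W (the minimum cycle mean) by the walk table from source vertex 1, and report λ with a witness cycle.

q=0: [0, ∞, ∞]
q=1: [∞, 0, 14]
q=2: [-3, 16, -2]
q=3: [3, -3, 11]
Optimal cycle mean attained by: cycle 1->2->1, total 0 + (-3), length 2.
Answer: λ = -3/2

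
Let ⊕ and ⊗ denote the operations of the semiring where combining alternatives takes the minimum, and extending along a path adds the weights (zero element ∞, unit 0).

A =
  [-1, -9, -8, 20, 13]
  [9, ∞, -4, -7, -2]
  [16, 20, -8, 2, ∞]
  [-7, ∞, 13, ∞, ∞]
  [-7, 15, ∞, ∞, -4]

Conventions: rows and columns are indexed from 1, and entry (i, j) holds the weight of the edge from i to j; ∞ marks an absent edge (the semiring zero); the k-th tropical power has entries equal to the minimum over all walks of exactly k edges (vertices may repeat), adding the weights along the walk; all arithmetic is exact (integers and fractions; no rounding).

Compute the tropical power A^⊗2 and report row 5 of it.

A^⊗2:
  [-2, -10, -16, -16, -11]
  [-14, 0, -12, -2, -6]
  [-5, 7, -16, -6, 18]
  [-8, -16, -15, 13, 6]
  [-11, -16, -15, 8, -8]
Answer: row 5 of A^⊗2 = [-11, -16, -15, 8, -8]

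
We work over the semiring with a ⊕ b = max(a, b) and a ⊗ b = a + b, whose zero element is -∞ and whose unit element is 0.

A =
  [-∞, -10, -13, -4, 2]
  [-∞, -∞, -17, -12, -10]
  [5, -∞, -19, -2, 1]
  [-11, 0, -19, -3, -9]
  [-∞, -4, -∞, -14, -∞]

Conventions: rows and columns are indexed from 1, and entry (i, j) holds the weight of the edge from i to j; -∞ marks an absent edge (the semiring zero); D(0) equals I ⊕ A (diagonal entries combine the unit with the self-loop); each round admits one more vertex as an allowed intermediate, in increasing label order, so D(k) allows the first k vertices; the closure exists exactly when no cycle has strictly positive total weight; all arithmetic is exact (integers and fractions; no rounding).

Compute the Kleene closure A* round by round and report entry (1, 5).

D(0):
  [0, -10, -13, -4, 2]
  [-∞, 0, -17, -12, -10]
  [5, -∞, 0, -2, 1]
  [-11, 0, -19, 0, -9]
  [-∞, -4, -∞, -14, 0]
D(1):
  [0, -10, -13, -4, 2]
  [-∞, 0, -17, -12, -10]
  [5, -5, 0, 1, 7]
  [-11, 0, -19, 0, -9]
  [-∞, -4, -∞, -14, 0]
D(2):
  [0, -10, -13, -4, 2]
  [-∞, 0, -17, -12, -10]
  [5, -5, 0, 1, 7]
  [-11, 0, -17, 0, -9]
  [-∞, -4, -21, -14, 0]
D(3):
  [0, -10, -13, -4, 2]
  [-12, 0, -17, -12, -10]
  [5, -5, 0, 1, 7]
  [-11, 0, -17, 0, -9]
  [-16, -4, -21, -14, 0]
D(4):
  [0, -4, -13, -4, 2]
  [-12, 0, -17, -12, -10]
  [5, 1, 0, 1, 7]
  [-11, 0, -17, 0, -9]
  [-16, -4, -21, -14, 0]
D(5):
  [0, -2, -13, -4, 2]
  [-12, 0, -17, -12, -10]
  [5, 3, 0, 1, 7]
  [-11, 0, -17, 0, -9]
  [-16, -4, -21, -14, 0]
Answer: A*[1][5] = 2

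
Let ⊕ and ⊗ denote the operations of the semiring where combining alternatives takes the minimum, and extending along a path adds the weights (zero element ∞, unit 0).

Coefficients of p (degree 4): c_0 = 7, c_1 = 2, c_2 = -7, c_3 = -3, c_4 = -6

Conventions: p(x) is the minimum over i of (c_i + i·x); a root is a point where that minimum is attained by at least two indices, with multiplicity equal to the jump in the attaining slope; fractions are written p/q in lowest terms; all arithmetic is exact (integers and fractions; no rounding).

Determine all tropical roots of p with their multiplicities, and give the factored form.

hull edge (i=0, c=7) to (i=2, c=-7): slope -7, span 2
hull edge (i=2, c=-7) to (i=4, c=-6): slope 1/2, span 2
Factored form: p(x) = -6 ⊗ (x ⊕ (-1/2)) ⊗ (x ⊕ (-1/2)) ⊗ (x ⊕ 7) ⊗ (x ⊕ 7)
Answer: roots = -1/2 (mult 2), 7 (mult 2)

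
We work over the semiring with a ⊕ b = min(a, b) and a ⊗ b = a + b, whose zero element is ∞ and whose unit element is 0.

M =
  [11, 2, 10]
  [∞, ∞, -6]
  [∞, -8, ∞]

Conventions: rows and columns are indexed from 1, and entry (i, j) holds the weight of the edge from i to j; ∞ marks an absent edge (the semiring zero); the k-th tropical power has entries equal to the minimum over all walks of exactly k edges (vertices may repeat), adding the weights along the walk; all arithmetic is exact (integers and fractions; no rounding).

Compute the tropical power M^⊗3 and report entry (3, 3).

M^⊗2:
  [22, 2, -4]
  [∞, -14, ∞]
  [∞, ∞, -14]
M^⊗3:
  [33, -12, -4]
  [∞, ∞, -20]
  [∞, -22, ∞]
Key observation: no walk of exactly 3 edges connects these vertices, so the entry is the semiring zero.
Answer: (M^⊗3)[3][3] = ∞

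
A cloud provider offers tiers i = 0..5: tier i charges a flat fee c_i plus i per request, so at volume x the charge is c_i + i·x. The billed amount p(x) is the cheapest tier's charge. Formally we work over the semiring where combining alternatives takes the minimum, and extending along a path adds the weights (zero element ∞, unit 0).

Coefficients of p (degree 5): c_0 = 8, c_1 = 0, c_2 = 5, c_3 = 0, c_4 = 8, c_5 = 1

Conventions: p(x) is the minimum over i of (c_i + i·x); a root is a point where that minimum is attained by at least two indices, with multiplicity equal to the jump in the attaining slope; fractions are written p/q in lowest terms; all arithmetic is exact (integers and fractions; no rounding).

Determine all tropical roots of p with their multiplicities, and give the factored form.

hull edge (i=0, c=8) to (i=1, c=0): slope -8, span 1
hull edge (i=1, c=0) to (i=3, c=0): slope 0, span 2
hull edge (i=3, c=0) to (i=5, c=1): slope 1/2, span 2
Factored form: p(x) = 1 ⊗ (x ⊕ (-1/2)) ⊗ (x ⊕ (-1/2)) ⊗ (x ⊕ 0) ⊗ (x ⊕ 0) ⊗ (x ⊕ 8)
Answer: roots = -1/2 (mult 2), 0 (mult 2), 8 (mult 1)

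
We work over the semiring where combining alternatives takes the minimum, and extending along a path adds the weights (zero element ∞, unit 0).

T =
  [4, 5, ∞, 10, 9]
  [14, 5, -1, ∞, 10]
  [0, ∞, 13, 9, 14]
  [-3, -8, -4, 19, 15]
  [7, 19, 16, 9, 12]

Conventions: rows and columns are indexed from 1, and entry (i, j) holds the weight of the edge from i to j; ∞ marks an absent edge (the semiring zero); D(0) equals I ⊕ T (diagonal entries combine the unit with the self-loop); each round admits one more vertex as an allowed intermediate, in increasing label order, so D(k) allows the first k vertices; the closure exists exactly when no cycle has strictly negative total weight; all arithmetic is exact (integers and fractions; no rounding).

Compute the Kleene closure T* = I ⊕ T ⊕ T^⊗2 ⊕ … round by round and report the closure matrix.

D(0):
  [0, 5, ∞, 10, 9]
  [14, 0, -1, ∞, 10]
  [0, ∞, 0, 9, 14]
  [-3, -8, -4, 0, 15]
  [7, 19, 16, 9, 0]
D(1):
  [0, 5, ∞, 10, 9]
  [14, 0, -1, 24, 10]
  [0, 5, 0, 9, 9]
  [-3, -8, -4, 0, 6]
  [7, 12, 16, 9, 0]
D(2):
  [0, 5, 4, 10, 9]
  [14, 0, -1, 24, 10]
  [0, 5, 0, 9, 9]
  [-3, -8, -9, 0, 2]
  [7, 12, 11, 9, 0]
D(3):
  [0, 5, 4, 10, 9]
  [-1, 0, -1, 8, 8]
  [0, 5, 0, 9, 9]
  [-9, -8, -9, 0, 0]
  [7, 12, 11, 9, 0]
D(4):
  [0, 2, 1, 10, 9]
  [-1, 0, -1, 8, 8]
  [0, 1, 0, 9, 9]
  [-9, -8, -9, 0, 0]
  [0, 1, 0, 9, 0]
D(5):
  [0, 2, 1, 10, 9]
  [-1, 0, -1, 8, 8]
  [0, 1, 0, 9, 9]
  [-9, -8, -9, 0, 0]
  [0, 1, 0, 9, 0]
Answer: T* = [[0, 2, 1, 10, 9], [-1, 0, -1, 8, 8], [0, 1, 0, 9, 9], [-9, -8, -9, 0, 0], [0, 1, 0, 9, 0]]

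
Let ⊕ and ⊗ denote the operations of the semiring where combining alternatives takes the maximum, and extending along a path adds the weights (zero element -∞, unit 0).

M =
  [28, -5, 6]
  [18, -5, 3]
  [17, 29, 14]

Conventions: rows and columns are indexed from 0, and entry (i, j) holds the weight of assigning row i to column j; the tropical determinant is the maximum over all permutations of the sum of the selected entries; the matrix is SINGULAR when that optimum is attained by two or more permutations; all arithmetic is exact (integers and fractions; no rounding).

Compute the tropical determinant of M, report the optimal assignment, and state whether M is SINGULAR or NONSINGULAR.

σ = (0, 1, 2): 28 + (-5) + 14 = 37
σ = (0, 2, 1): 28 + 3 + 29 = 60
σ = (1, 0, 2): (-5) + 18 + 14 = 27
σ = (1, 2, 0): (-5) + 3 + 17 = 15
σ = (2, 0, 1): 6 + 18 + 29 = 53
σ = (2, 1, 0): 6 + (-5) + 17 = 18
Optimal value attained by: σ = (0, 2, 1).
Answer: det⊕(M) = 60; verdict: NONSINGULAR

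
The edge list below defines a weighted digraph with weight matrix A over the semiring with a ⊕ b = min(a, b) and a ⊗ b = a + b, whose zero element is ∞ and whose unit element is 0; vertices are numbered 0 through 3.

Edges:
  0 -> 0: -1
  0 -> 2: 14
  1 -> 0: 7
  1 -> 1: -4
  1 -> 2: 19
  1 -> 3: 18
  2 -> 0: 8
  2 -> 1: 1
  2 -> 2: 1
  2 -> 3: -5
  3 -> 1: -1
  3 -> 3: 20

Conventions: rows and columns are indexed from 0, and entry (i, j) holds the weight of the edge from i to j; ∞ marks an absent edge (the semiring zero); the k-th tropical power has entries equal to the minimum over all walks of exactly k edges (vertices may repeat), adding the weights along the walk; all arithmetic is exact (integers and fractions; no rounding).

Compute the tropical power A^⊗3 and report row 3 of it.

A^⊗2:
  [-2, 15, 13, 9]
  [3, -8, 15, 14]
  [7, -6, 2, -4]
  [6, -5, 18, 17]
A^⊗3:
  [-3, 8, 12, 8]
  [-1, -12, 11, 10]
  [1, -10, 3, -3]
  [2, -9, 14, 13]
Answer: row 3 of A^⊗3 = [2, -9, 14, 13]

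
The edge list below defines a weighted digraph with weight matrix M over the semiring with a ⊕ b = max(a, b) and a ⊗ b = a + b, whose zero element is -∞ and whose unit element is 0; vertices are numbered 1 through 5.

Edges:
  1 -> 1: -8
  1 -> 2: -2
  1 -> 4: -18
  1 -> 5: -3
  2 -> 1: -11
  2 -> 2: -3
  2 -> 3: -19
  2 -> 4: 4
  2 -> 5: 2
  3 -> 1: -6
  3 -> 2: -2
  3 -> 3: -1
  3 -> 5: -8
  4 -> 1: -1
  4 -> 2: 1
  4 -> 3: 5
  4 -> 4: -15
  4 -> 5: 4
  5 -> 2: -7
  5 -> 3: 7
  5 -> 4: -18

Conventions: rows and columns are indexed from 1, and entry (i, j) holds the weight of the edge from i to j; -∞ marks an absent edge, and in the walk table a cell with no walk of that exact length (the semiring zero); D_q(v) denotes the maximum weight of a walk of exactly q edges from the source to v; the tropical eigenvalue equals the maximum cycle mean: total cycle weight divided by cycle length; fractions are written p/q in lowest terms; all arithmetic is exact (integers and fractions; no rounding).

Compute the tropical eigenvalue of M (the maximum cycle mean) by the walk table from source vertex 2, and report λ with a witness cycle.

q=0: [-∞, 0, -∞, -∞, -∞]
q=1: [-11, -3, -19, 4, 2]
q=2: [3, 5, 9, 1, 8]
q=3: [3, 7, 15, 9, 7]
q=4: [9, 13, 14, 11, 13]
q=5: [10, 12, 20, 17, 15]
Optimal cycle mean attained by: cycle 2->4->5->3->2, total 4 + 4 + 7 + (-2), length 4.
Answer: λ = 13/4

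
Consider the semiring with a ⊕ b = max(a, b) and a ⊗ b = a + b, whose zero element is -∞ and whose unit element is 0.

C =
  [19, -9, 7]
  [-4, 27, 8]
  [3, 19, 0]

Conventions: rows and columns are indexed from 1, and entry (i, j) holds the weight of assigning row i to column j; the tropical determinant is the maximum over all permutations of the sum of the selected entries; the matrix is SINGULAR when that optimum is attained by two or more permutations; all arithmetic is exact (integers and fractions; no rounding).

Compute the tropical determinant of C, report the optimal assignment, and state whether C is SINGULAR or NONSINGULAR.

σ = (1, 2, 3): 19 + 27 + 0 = 46
σ = (1, 3, 2): 19 + 8 + 19 = 46
σ = (2, 1, 3): (-9) + (-4) + 0 = -13
σ = (2, 3, 1): (-9) + 8 + 3 = 2
σ = (3, 1, 2): 7 + (-4) + 19 = 22
σ = (3, 2, 1): 7 + 27 + 3 = 37
Optimal value attained by: σ = (1, 2, 3).
Answer: det⊕(C) = 46; verdict: SINGULAR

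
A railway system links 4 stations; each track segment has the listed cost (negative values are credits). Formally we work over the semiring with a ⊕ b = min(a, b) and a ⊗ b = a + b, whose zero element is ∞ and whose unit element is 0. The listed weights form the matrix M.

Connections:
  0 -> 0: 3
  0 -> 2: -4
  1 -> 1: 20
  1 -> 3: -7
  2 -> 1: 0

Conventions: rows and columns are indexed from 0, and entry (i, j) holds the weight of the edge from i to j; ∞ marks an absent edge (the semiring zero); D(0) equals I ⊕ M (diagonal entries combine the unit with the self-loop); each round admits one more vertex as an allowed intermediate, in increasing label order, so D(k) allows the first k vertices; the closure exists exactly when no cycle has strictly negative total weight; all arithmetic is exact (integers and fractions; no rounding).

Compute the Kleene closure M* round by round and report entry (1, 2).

D(0):
  [0, ∞, -4, ∞]
  [∞, 0, ∞, -7]
  [∞, 0, 0, ∞]
  [∞, ∞, ∞, 0]
D(1):
  [0, ∞, -4, ∞]
  [∞, 0, ∞, -7]
  [∞, 0, 0, ∞]
  [∞, ∞, ∞, 0]
D(2):
  [0, ∞, -4, ∞]
  [∞, 0, ∞, -7]
  [∞, 0, 0, -7]
  [∞, ∞, ∞, 0]
D(3):
  [0, -4, -4, -11]
  [∞, 0, ∞, -7]
  [∞, 0, 0, -7]
  [∞, ∞, ∞, 0]
D(4):
  [0, -4, -4, -11]
  [∞, 0, ∞, -7]
  [∞, 0, 0, -7]
  [∞, ∞, ∞, 0]
Answer: M*[1][2] = ∞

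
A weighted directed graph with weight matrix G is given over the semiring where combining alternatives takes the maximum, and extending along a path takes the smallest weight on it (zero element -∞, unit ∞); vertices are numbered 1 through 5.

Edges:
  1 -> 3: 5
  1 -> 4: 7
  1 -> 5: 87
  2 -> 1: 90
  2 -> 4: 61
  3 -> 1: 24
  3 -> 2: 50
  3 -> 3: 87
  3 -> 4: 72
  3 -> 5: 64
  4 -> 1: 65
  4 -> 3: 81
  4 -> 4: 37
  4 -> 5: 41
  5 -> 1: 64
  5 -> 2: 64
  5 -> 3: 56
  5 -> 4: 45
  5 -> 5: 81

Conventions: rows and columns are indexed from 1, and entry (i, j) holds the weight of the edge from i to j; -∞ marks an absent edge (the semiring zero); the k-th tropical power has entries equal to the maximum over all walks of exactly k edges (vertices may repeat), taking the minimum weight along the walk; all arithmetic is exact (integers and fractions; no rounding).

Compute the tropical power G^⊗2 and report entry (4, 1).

G^⊗2:
  [64, 64, 56, 45, 81]
  [61, -∞, 61, 37, 87]
  [65, 64, 87, 72, 64]
  [41, 50, 81, 72, 65]
  [64, 64, 56, 61, 81]
Key observation: the optimum is the walk 4->5->1, with weight 41 min 64 = 41.
Optimal value attained by: walk 4->5->1.
Answer: (G^⊗2)[4][1] = 41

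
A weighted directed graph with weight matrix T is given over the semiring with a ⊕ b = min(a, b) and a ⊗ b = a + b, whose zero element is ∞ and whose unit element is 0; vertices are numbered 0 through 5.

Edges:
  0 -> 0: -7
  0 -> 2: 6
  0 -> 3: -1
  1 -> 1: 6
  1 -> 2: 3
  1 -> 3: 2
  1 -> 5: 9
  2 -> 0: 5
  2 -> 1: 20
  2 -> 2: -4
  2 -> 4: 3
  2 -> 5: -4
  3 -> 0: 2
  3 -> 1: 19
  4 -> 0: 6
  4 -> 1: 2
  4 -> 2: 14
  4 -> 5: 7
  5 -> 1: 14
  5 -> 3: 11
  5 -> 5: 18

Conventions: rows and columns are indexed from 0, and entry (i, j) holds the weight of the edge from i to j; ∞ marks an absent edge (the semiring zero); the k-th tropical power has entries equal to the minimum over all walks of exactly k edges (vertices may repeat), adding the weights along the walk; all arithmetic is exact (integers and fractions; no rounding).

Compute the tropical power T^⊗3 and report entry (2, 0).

T^⊗2:
  [-14, 18, -1, -8, 9, 2]
  [4, 12, -1, 8, 6, -1]
  [-2, 5, -8, 4, -1, -8]
  [-5, 25, 8, 1, ∞, 28]
  [-1, 8, 5, 4, 17, 10]
  [13, 20, 17, 16, ∞, 23]
T^⊗3:
  [-21, 11, -8, -15, 2, -5]
  [-3, 8, -5, 3, 2, -5]
  [-9, 1, -12, -3, -5, -12]
  [-12, 20, 1, -6, 11, 4]
  [-8, 14, 1, -2, 8, 1]
  [6, 26, 13, 12, 20, 13]
Key observation: the optimum is the walk 2->0->0->0, with weight 5 + (-7) + (-7) = -9.
Optimal value attained by: walk 2->0->0->0.
Answer: (T^⊗3)[2][0] = -9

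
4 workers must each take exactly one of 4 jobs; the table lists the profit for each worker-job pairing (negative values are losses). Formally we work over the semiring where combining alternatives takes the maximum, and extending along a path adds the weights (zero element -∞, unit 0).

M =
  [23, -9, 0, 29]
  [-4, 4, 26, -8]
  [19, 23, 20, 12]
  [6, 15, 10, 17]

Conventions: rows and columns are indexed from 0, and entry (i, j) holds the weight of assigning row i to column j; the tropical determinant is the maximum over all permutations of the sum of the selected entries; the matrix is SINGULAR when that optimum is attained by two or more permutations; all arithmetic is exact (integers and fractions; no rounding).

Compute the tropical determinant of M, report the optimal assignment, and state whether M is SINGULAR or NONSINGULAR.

σ = (0, 1, 2, 3): 23 + 4 + 20 + 17 = 64
σ = (0, 1, 3, 2): 23 + 4 + 12 + 10 = 49
σ = (0, 2, 1, 3): 23 + 26 + 23 + 17 = 89
σ = (0, 2, 3, 1): 23 + 26 + 12 + 15 = 76
σ = (0, 3, 1, 2): 23 + (-8) + 23 + 10 = 48
σ = (0, 3, 2, 1): 23 + (-8) + 20 + 15 = 50
σ = (1, 0, 2, 3): (-9) + (-4) + 20 + 17 = 24
σ = (1, 0, 3, 2): (-9) + (-4) + 12 + 10 = 9
σ = (1, 2, 0, 3): (-9) + 26 + 19 + 17 = 53
σ = (1, 2, 3, 0): (-9) + 26 + 12 + 6 = 35
σ = (1, 3, 0, 2): (-9) + (-8) + 19 + 10 = 12
σ = (1, 3, 2, 0): (-9) + (-8) + 20 + 6 = 9
σ = (2, 0, 1, 3): 0 + (-4) + 23 + 17 = 36
σ = (2, 0, 3, 1): 0 + (-4) + 12 + 15 = 23
σ = (2, 1, 0, 3): 0 + 4 + 19 + 17 = 40
σ = (2, 1, 3, 0): 0 + 4 + 12 + 6 = 22
σ = (2, 3, 0, 1): 0 + (-8) + 19 + 15 = 26
σ = (2, 3, 1, 0): 0 + (-8) + 23 + 6 = 21
σ = (3, 0, 1, 2): 29 + (-4) + 23 + 10 = 58
σ = (3, 0, 2, 1): 29 + (-4) + 20 + 15 = 60
σ = (3, 1, 0, 2): 29 + 4 + 19 + 10 = 62
σ = (3, 1, 2, 0): 29 + 4 + 20 + 6 = 59
σ = (3, 2, 0, 1): 29 + 26 + 19 + 15 = 89
σ = (3, 2, 1, 0): 29 + 26 + 23 + 6 = 84
Optimal value attained by: σ = (0, 2, 1, 3).
Answer: det⊕(M) = 89; verdict: SINGULAR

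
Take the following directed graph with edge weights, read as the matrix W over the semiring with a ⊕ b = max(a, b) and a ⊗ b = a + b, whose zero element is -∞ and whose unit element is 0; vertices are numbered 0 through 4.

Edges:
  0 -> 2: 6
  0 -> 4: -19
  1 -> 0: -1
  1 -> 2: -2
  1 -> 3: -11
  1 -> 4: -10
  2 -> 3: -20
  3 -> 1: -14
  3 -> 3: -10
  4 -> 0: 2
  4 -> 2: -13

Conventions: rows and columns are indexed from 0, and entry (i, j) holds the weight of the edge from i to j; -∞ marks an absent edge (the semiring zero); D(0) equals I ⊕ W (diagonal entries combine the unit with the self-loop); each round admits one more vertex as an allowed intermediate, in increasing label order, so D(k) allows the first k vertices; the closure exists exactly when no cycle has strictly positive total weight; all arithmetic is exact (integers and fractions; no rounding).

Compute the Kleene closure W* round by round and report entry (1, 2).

D(0):
  [0, -∞, 6, -∞, -19]
  [-1, 0, -2, -11, -10]
  [-∞, -∞, 0, -20, -∞]
  [-∞, -14, -∞, 0, -∞]
  [2, -∞, -13, -∞, 0]
D(1):
  [0, -∞, 6, -∞, -19]
  [-1, 0, 5, -11, -10]
  [-∞, -∞, 0, -20, -∞]
  [-∞, -14, -∞, 0, -∞]
  [2, -∞, 8, -∞, 0]
D(2):
  [0, -∞, 6, -∞, -19]
  [-1, 0, 5, -11, -10]
  [-∞, -∞, 0, -20, -∞]
  [-15, -14, -9, 0, -24]
  [2, -∞, 8, -∞, 0]
D(3):
  [0, -∞, 6, -14, -19]
  [-1, 0, 5, -11, -10]
  [-∞, -∞, 0, -20, -∞]
  [-15, -14, -9, 0, -24]
  [2, -∞, 8, -12, 0]
D(4):
  [0, -28, 6, -14, -19]
  [-1, 0, 5, -11, -10]
  [-35, -34, 0, -20, -44]
  [-15, -14, -9, 0, -24]
  [2, -26, 8, -12, 0]
D(5):
  [0, -28, 6, -14, -19]
  [-1, 0, 5, -11, -10]
  [-35, -34, 0, -20, -44]
  [-15, -14, -9, 0, -24]
  [2, -26, 8, -12, 0]
Answer: W*[1][2] = 5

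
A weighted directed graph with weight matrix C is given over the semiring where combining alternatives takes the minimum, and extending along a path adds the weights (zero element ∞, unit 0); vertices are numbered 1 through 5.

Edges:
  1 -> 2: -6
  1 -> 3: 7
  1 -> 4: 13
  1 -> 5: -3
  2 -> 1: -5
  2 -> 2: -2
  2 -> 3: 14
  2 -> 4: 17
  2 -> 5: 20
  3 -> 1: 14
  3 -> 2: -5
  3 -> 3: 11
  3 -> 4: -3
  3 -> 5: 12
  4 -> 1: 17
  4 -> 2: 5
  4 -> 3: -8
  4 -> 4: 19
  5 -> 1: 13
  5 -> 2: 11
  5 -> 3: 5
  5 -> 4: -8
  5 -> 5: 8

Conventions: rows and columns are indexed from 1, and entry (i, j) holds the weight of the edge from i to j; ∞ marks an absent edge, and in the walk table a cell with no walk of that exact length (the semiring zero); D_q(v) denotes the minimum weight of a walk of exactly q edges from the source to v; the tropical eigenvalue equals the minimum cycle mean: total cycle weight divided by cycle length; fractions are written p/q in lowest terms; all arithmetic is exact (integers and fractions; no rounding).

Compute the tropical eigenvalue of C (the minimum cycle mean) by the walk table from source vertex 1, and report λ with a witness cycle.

q=0: [0, ∞, ∞, ∞, ∞]
q=1: [∞, -6, 7, 13, -3]
q=2: [-11, -8, 2, -11, 5]
q=3: [-13, -17, -19, -3, -14]
q=4: [-22, -24, -11, -22, -16]
q=5: [-29, -28, -30, -24, -25]
Optimal cycle mean attained by: cycle 1->5->4->3->2->1, total (-3) + (-8) + (-8) + (-5) + (-5), length 5.
Answer: λ = -29/5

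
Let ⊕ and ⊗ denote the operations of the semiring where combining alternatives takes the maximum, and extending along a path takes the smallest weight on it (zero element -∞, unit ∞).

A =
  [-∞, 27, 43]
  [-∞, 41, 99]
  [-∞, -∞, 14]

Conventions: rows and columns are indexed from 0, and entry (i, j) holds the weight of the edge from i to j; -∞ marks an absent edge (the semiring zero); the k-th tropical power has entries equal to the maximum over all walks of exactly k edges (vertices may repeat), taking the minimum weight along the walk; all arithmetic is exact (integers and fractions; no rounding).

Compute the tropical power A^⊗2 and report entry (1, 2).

A^⊗2:
  [-∞, 27, 27]
  [-∞, 41, 41]
  [-∞, -∞, 14]
Key observation: the optimum is the walk 1->1->2, with weight 41 min 99 = 41.
Optimal value attained by: walk 1->1->2.
Answer: (A^⊗2)[1][2] = 41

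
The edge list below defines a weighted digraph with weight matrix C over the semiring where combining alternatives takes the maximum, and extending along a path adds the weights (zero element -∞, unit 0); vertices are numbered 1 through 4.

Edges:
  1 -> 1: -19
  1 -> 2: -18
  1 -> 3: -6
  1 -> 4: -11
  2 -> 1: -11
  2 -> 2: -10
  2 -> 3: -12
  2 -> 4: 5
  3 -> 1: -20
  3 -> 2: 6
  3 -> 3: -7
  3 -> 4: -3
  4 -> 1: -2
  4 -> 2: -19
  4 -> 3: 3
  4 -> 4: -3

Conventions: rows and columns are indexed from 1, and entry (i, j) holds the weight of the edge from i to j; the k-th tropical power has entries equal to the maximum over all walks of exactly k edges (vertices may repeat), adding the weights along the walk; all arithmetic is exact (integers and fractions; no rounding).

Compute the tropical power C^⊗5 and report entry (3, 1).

C^⊗2:
  [-13, 0, -8, -9]
  [3, -6, 8, 2]
  [-5, -1, 0, 11]
  [-5, 9, 0, 0]
C^⊗3:
  [-11, -2, -6, 5]
  [0, 14, 5, 5]
  [9, 6, 14, 8]
  [-2, 6, 3, 14]
C^⊗4:
  [3, 0, 8, 3]
  [3, 11, 8, 19]
  [6, 20, 11, 11]
  [12, 9, 17, 11]
C^⊗5:
  [1, 14, 6, 5]
  [17, 14, 22, 16]
  [9, 17, 14, 25]
  [9, 23, 14, 14]
Key observation: the optimum is the walk 3->2->4->3->2->1, with weight 6 + 5 + 3 + 6 + (-11) = 9.
Optimal value attained by: walk 3->2->4->3->2->1.
Answer: (C^⊗5)[3][1] = 9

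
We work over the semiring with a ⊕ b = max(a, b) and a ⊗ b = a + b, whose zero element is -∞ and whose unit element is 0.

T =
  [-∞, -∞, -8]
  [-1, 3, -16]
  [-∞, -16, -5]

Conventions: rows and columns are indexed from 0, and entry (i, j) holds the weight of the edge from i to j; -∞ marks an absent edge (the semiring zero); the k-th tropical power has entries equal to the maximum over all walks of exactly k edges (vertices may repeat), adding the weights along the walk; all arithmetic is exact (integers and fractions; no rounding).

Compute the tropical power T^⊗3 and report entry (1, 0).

T^⊗2:
  [-∞, -24, -13]
  [2, 6, -9]
  [-17, -13, -10]
T^⊗3:
  [-25, -21, -18]
  [5, 9, -6]
  [-14, -10, -15]
Key observation: the optimum is the walk 1->1->1->0, with weight 3 + 3 + (-1) = 5.
Optimal value attained by: walk 1->1->1->0.
Answer: (T^⊗3)[1][0] = 5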